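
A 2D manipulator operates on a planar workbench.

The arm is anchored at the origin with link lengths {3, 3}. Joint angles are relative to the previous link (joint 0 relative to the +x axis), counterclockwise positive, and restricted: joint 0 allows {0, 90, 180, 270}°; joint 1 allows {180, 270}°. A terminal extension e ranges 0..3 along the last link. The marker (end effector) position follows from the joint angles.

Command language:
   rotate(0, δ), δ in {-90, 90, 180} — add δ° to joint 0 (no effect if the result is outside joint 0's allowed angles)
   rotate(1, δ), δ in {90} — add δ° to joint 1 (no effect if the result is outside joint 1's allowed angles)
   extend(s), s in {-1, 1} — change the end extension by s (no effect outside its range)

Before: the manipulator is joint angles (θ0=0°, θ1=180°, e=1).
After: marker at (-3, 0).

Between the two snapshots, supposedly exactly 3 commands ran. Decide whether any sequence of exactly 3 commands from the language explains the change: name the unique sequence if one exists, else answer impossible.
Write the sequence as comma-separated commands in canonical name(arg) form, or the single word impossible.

extend(1), extend(1), extend(1)

begin: joint angles (θ0=0°, θ1=180°, e=1)
step 1 (extend(1)): joint angles (θ0=0°, θ1=180°, e=2)
step 2 (extend(1)): joint angles (θ0=0°, θ1=180°, e=3)
step 3 (extend(1)): joint angles (θ0=0°, θ1=180°, e=3)
all 216 alternatives checked — unique.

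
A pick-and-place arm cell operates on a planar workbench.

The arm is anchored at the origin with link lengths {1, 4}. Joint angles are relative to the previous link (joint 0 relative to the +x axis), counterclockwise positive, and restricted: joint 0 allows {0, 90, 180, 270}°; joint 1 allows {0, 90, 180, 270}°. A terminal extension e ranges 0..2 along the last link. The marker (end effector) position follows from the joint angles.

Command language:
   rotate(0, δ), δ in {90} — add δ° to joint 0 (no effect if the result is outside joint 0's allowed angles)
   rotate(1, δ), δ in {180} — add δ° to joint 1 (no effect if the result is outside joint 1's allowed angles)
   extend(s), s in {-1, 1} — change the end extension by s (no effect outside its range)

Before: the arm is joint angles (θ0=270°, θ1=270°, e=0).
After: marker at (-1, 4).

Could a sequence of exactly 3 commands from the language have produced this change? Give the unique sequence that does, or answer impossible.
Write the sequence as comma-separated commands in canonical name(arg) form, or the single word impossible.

rotate(0, 90), rotate(0, 90), rotate(0, 90)

begin: joint angles (θ0=270°, θ1=270°, e=0)
[1] after rotate(0, 90): joint angles (θ0=0°, θ1=270°, e=0)
[2] after rotate(0, 90): joint angles (θ0=90°, θ1=270°, e=0)
[3] after rotate(0, 90): joint angles (θ0=180°, θ1=270°, e=0)
no rival 3-sequence matches.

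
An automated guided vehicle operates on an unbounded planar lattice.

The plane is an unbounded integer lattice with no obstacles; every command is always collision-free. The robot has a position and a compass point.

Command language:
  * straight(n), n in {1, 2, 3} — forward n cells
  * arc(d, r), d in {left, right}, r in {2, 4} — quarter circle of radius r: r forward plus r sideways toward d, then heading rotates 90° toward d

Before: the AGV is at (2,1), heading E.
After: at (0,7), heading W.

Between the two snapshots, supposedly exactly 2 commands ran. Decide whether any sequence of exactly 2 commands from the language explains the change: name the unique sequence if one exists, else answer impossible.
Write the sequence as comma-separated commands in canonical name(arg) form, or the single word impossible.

arc(left, 2), arc(left, 4)

key: order matters: swapping arc(left, 2) and arc(left, 4) lands elsewhere
t0: at (2,1), heading E
step 1 (arc(left, 2)): at (4,3), heading N
step 2 (arc(left, 4)): at (0,7), heading W
uniquely the one of 49 2-step routes that fits.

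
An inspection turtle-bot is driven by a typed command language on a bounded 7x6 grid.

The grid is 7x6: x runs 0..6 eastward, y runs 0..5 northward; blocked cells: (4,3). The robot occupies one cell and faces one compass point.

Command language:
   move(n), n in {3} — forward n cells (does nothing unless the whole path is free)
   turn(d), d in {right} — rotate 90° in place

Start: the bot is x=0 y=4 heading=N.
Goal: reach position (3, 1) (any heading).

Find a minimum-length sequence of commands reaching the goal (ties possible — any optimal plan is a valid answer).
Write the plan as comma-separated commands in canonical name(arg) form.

initial: x=0 y=4 heading=N
1. turn(right) → x=0 y=4 heading=E
2. move(3) → x=3 y=4 heading=E
3. turn(right) → x=3 y=4 heading=S
4. move(3) → x=3 y=1 heading=S
minimal: 4 command(s), checked below 4.

turn(right), move(3), turn(right), move(3)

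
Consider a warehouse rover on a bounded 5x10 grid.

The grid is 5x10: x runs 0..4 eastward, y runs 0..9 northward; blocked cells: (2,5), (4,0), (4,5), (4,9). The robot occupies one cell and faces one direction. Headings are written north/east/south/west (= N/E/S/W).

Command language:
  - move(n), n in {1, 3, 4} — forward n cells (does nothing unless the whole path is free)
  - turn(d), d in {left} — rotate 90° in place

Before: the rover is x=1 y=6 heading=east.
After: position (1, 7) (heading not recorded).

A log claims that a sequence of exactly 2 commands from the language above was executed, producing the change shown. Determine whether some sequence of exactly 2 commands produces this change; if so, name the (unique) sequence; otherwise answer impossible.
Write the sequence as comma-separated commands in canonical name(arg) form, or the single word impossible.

turn(left), move(1)

key: running move(1) before turn(left) would end elsewhere — order is forced
initial: x=1 y=6 heading=east
[1] after turn(left): x=1 y=6 heading=north
[2] after move(1): x=1 y=7 heading=north
uniquely the one of 16 2-step routes that fits.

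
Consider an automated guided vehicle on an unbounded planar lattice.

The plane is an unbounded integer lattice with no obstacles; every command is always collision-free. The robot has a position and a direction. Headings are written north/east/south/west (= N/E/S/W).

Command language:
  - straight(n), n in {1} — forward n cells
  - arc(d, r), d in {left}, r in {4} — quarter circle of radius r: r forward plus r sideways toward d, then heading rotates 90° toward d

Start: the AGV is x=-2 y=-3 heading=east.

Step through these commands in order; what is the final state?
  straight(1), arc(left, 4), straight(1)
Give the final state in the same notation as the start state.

from: x=-2 y=-3 heading=east
step 1 (straight(1)): x=-1 y=-3 heading=east
step 2 (arc(left, 4)): x=3 y=1 heading=north
step 3 (straight(1)): x=3 y=2 heading=north

x=3 y=2 heading=north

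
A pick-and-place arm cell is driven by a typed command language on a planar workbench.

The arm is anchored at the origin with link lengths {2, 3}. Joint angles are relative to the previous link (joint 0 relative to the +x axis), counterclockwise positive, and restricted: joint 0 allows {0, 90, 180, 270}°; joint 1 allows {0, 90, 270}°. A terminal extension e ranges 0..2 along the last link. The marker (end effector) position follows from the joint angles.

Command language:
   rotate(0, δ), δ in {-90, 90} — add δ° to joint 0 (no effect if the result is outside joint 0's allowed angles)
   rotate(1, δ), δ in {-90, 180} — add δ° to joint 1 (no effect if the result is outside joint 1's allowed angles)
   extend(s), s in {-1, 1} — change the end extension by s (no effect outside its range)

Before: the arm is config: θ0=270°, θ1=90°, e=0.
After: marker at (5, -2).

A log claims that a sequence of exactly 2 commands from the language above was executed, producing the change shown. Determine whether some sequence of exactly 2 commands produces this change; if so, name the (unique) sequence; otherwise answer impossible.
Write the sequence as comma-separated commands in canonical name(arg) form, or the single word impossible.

extend(1), extend(1)

start: config: θ0=270°, θ1=90°, e=0
t=1 extend(1) ⇒ config: θ0=270°, θ1=90°, e=1
t=2 extend(1) ⇒ config: θ0=270°, θ1=90°, e=2
no rival 2-sequence matches.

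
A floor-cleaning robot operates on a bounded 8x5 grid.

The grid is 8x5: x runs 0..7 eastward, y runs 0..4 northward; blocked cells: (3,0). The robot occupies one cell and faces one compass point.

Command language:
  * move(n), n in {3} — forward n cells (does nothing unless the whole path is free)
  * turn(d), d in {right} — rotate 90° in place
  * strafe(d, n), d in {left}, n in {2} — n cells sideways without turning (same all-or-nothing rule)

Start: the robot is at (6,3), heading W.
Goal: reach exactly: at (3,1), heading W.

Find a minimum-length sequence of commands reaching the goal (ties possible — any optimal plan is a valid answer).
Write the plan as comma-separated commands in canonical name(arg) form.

move(3), strafe(left, 2)

initial: at (6,3), heading W
step 1 (move(3)): at (3,3), heading W
step 2 (strafe(left, 2)): at (3,1), heading W
shorter routes all fall short; 2 is best.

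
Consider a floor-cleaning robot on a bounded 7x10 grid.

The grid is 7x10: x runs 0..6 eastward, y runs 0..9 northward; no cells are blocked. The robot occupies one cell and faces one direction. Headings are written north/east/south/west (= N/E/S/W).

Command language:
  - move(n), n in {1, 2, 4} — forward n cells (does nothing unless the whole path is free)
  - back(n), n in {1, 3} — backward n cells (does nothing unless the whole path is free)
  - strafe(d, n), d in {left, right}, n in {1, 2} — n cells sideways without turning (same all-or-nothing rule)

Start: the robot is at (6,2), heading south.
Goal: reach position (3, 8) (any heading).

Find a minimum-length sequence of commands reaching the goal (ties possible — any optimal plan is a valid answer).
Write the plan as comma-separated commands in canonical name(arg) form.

back(3), back(3), strafe(right, 1), strafe(right, 2)

begin: at (6,2), heading south
t=1 back(3) ⇒ at (6,5), heading south
t=2 back(3) ⇒ at (6,8), heading south
t=3 strafe(right, 1) ⇒ at (5,8), heading south
t=4 strafe(right, 2) ⇒ at (3,8), heading south
nothing shorter than 4 reaches the goal.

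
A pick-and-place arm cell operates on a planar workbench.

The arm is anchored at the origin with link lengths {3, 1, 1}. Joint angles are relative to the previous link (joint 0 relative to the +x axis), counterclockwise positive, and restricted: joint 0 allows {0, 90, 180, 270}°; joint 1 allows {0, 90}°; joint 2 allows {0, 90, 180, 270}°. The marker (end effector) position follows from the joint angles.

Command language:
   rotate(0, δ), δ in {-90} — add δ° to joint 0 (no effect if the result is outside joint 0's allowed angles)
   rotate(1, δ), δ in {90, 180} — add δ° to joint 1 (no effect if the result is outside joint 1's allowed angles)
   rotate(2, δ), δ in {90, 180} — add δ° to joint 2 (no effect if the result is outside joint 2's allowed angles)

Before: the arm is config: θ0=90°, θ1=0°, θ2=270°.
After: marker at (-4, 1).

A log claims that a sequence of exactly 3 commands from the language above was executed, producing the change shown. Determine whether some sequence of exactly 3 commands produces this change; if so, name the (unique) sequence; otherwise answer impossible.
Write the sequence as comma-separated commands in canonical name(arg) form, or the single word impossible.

rotate(0, -90), rotate(0, -90), rotate(0, -90)

t0: config: θ0=90°, θ1=0°, θ2=270°
step 1 (rotate(0, -90)): config: θ0=0°, θ1=0°, θ2=270°
step 2 (rotate(0, -90)): config: θ0=270°, θ1=0°, θ2=270°
step 3 (rotate(0, -90)): config: θ0=180°, θ1=0°, θ2=270°
no other 3-command option fits: unique.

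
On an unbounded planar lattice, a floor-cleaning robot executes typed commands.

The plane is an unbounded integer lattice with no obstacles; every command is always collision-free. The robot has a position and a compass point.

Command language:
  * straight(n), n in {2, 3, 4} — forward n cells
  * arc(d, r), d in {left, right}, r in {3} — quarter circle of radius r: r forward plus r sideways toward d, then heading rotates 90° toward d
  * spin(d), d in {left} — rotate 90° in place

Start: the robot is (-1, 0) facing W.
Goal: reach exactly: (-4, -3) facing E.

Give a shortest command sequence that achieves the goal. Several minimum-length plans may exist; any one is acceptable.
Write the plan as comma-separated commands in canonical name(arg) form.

arc(left, 3), spin(left)

start: (-1, 0) facing W
t=1 arc(left, 3) ⇒ (-4, -3) facing S
t=2 spin(left) ⇒ (-4, -3) facing E
nothing shorter than 2 reaches the goal.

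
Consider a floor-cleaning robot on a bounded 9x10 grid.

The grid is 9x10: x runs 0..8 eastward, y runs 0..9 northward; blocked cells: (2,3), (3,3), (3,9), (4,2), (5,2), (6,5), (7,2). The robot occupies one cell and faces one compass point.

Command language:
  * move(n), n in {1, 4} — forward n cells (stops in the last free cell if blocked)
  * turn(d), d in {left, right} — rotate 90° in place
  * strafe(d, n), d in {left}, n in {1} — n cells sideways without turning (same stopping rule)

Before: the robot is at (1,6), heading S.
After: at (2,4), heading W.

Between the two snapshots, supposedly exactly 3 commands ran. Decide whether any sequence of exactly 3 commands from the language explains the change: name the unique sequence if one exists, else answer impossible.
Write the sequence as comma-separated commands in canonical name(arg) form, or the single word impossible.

strafe(left, 1), move(4), turn(right)

key: move(4) is stopped early by the blocked cell at (2,3)
initial: at (1,6), heading S
1. strafe(left, 1) → at (2,6), heading S
2. move(4) → at (2,4), heading S
3. turn(right) → at (2,4), heading W
no other 3-command option fits: unique.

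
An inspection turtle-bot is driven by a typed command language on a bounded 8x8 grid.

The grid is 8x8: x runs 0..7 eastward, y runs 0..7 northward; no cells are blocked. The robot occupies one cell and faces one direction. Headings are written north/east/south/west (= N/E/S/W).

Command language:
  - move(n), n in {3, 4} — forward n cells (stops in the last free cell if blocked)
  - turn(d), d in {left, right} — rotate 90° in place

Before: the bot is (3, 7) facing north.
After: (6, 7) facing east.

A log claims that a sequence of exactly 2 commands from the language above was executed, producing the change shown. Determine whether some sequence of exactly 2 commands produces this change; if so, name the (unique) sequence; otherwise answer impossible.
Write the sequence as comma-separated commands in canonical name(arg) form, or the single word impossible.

turn(right), move(3)

key: running move(3) before turn(right) would end elsewhere — order is forced
start: (3, 7) facing north
step 1 (turn(right)): (3, 7) facing east
step 2 (move(3)): (6, 7) facing east
all 16 alternatives checked — unique.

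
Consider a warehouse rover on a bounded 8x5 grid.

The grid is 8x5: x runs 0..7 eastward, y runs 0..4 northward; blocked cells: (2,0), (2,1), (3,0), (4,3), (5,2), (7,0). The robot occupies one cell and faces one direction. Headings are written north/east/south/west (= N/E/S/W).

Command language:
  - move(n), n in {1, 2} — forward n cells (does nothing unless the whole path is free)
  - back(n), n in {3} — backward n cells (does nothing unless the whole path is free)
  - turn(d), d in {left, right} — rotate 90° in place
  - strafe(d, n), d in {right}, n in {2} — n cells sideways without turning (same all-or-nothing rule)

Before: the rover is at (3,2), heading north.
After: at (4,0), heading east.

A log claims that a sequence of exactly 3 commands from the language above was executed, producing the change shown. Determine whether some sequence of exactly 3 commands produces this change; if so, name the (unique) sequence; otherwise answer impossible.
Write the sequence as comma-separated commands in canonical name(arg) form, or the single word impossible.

key: position moved to (4,0) AND the heading swung to E — translation plus rotation needed
start: at (3,2), heading north
t=1 turn(right) ⇒ at (3,2), heading east
t=2 move(1) ⇒ at (4,2), heading east
t=3 strafe(right, 2) ⇒ at (4,0), heading east
all 216 alternatives checked — unique.

turn(right), move(1), strafe(right, 2)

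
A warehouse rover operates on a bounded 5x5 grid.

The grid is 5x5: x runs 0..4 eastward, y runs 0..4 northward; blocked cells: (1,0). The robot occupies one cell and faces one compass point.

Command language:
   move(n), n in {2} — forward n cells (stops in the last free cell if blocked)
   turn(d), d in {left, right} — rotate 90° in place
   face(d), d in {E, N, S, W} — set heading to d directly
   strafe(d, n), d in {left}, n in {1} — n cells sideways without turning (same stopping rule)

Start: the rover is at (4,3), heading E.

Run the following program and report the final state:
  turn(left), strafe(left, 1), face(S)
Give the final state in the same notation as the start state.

from: at (4,3), heading E
[1] after turn(left): at (4,3), heading N
[2] after strafe(left, 1): at (3,3), heading N
[3] after face(S): at (3,3), heading S

at (3,3), heading S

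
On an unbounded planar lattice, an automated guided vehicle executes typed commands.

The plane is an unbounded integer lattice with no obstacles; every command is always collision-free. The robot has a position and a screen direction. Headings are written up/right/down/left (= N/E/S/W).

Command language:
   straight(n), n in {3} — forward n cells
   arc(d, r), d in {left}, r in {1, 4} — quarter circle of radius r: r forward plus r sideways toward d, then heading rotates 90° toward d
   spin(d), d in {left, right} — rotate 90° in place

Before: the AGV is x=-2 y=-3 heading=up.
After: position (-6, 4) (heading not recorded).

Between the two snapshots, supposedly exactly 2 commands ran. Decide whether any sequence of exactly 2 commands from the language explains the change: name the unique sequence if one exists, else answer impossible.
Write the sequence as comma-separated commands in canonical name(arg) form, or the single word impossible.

key: running arc(left, 4) before straight(3) would end elsewhere — order is forced
from: x=-2 y=-3 heading=up
1. straight(3) → x=-2 y=0 heading=up
2. arc(left, 4) → x=-6 y=4 heading=left
no other 2-command option fits: unique.

straight(3), arc(left, 4)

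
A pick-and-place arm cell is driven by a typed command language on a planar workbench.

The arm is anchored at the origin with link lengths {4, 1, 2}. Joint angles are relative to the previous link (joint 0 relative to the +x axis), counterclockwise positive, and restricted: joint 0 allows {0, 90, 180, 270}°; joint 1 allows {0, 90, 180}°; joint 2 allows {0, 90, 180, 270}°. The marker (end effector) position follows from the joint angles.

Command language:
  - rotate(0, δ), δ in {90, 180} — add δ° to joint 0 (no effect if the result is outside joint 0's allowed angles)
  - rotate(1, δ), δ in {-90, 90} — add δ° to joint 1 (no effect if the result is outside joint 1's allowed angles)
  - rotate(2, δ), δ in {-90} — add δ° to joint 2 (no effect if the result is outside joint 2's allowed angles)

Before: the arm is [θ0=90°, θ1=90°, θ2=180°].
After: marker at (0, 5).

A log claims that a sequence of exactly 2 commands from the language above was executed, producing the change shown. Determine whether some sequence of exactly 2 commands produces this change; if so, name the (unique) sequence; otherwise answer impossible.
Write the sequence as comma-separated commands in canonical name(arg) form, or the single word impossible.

begin: [θ0=90°, θ1=90°, θ2=180°]
t=1 rotate(1, 90) ⇒ [θ0=90°, θ1=180°, θ2=180°]
t=2 rotate(1, 90) ⇒ [θ0=90°, θ1=180°, θ2=180°]
uniquely the one of 25 2-step routes that fits.

rotate(1, 90), rotate(1, 90)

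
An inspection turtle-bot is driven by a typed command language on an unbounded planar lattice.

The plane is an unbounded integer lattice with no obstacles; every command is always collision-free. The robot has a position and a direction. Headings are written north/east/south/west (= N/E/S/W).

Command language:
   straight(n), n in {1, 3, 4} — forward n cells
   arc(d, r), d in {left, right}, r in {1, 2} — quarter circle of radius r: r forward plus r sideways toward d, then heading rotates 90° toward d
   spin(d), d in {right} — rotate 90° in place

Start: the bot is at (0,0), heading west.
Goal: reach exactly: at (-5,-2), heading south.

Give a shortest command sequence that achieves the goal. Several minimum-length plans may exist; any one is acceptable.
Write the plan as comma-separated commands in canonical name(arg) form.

straight(3), arc(left, 2)

begin: at (0,0), heading west
[1] after straight(3): at (-3,0), heading west
[2] after arc(left, 2): at (-5,-2), heading south
minimal: 2 command(s), checked below 2.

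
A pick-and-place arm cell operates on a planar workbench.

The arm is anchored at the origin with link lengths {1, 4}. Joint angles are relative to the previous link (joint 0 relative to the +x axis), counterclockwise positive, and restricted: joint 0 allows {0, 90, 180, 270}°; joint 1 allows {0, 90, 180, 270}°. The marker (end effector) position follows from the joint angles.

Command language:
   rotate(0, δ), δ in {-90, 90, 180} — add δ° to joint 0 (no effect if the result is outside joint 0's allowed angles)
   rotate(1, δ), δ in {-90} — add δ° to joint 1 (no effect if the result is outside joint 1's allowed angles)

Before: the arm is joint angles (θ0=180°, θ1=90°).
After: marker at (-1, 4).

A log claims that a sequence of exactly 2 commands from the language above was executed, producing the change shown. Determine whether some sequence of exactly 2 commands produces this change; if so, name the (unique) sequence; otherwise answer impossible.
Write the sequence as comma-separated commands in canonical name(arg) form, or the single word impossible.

start: joint angles (θ0=180°, θ1=90°)
t=1 rotate(1, -90) ⇒ joint angles (θ0=180°, θ1=0°)
t=2 rotate(1, -90) ⇒ joint angles (θ0=180°, θ1=270°)
all 16 alternatives checked — unique.

rotate(1, -90), rotate(1, -90)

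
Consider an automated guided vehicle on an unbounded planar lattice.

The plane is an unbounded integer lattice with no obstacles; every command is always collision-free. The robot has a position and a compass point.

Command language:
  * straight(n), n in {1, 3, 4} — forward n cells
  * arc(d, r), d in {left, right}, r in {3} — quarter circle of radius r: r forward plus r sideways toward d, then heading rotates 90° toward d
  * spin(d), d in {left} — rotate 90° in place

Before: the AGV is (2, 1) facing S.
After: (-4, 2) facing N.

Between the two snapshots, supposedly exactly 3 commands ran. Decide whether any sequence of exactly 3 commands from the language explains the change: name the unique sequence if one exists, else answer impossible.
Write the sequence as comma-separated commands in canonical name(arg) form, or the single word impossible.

arc(right, 3), arc(right, 3), straight(1)

key: cell and facing (now N) both changed — the 3 commands mix motion and turning
t0: (2, 1) facing S
t=1 arc(right, 3) ⇒ (-1, -2) facing W
t=2 arc(right, 3) ⇒ (-4, 1) facing N
t=3 straight(1) ⇒ (-4, 2) facing N
no rival 3-sequence matches.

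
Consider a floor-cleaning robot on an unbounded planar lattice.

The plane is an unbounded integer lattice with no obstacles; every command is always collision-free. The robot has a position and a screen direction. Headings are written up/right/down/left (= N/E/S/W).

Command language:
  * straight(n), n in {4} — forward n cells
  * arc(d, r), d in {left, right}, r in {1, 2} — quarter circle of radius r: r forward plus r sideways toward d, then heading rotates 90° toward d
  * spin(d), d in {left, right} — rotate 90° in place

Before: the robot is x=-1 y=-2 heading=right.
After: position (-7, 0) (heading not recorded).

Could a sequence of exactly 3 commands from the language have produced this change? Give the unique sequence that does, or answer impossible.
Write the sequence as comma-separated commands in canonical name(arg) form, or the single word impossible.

spin(left), arc(left, 2), straight(4)

key: order matters: swapping spin(left) and straight(4) lands elsewhere
begin: x=-1 y=-2 heading=right
[1] after spin(left): x=-1 y=-2 heading=up
[2] after arc(left, 2): x=-3 y=0 heading=left
[3] after straight(4): x=-7 y=0 heading=left
all 343 alternatives checked — unique.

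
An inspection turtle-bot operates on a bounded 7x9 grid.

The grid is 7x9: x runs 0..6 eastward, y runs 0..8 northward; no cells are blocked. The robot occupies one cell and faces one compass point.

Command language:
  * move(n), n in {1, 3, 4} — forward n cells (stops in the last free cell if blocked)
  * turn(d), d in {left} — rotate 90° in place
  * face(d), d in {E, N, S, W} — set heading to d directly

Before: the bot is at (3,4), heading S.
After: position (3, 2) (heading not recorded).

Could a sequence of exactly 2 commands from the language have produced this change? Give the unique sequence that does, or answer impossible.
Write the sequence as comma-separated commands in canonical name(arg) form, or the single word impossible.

initial: at (3,4), heading S
t=1 move(1) ⇒ at (3,3), heading S
t=2 move(1) ⇒ at (3,2), heading S
uniquely the one of 64 2-step routes that fits.

move(1), move(1)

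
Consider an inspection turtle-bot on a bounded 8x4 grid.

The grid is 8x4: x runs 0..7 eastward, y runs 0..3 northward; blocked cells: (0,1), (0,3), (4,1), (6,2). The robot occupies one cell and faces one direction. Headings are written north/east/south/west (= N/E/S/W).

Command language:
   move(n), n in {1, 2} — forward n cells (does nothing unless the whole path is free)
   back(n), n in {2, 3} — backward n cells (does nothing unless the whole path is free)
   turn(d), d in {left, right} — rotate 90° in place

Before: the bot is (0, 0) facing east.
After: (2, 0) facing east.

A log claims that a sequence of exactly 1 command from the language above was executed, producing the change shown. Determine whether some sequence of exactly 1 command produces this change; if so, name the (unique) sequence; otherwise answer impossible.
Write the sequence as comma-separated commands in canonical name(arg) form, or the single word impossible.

key: heading stays E — the single command does not turn
begin: (0, 0) facing east
step 1 (move(2)): (2, 0) facing east
uniquely the one of 6 1-step routes that fits.

move(2)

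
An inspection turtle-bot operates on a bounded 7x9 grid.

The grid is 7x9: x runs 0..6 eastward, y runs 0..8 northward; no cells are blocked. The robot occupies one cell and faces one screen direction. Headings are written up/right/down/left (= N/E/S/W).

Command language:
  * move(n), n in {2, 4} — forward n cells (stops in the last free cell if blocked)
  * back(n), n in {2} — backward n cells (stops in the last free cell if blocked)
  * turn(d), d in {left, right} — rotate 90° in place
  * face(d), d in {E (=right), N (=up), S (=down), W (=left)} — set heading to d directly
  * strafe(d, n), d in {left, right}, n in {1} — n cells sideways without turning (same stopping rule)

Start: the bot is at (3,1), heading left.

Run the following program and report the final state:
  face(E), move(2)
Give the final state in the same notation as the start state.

at (5,1), heading right

begin: at (3,1), heading left
1. face(E) → at (3,1), heading right
2. move(2) → at (5,1), heading right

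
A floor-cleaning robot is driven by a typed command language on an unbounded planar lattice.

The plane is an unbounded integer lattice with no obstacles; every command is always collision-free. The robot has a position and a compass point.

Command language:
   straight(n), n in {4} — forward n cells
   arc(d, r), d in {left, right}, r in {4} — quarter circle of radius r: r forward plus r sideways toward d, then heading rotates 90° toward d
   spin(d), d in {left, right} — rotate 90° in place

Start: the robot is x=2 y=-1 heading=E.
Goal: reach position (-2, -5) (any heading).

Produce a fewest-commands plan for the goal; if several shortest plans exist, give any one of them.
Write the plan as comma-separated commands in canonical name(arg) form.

begin: x=2 y=-1 heading=E
t=1 spin(right) ⇒ x=2 y=-1 heading=S
t=2 arc(right, 4) ⇒ x=-2 y=-5 heading=W
shorter routes all fall short; 2 is best.

spin(right), arc(right, 4)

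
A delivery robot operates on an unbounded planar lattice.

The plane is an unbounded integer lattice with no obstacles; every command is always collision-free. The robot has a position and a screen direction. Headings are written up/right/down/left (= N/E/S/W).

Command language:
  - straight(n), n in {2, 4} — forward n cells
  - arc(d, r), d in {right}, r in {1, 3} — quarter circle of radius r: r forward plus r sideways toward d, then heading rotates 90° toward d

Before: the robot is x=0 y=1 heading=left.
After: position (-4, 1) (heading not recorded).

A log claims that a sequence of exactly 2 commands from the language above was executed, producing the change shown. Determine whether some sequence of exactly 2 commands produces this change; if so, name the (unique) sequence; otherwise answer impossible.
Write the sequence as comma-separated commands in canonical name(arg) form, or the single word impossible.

straight(2), straight(2)

start: x=0 y=1 heading=left
step 1 (straight(2)): x=-2 y=1 heading=left
step 2 (straight(2)): x=-4 y=1 heading=left
no other 2-command option fits: unique.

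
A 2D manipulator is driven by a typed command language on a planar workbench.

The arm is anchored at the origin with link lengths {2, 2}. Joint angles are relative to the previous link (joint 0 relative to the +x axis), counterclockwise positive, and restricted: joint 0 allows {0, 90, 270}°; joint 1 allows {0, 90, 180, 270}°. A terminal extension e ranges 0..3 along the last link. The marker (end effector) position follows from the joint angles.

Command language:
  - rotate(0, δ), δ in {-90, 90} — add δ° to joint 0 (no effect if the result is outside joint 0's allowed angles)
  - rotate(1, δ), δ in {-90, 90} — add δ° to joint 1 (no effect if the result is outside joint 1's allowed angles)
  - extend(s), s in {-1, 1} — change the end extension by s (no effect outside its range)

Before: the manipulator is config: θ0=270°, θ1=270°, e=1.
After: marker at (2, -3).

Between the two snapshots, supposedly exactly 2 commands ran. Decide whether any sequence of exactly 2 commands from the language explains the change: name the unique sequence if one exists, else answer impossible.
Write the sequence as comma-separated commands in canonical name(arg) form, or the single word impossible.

key: order matters: swapping rotate(0, -90) and rotate(0, 90) lands elsewhere
from: config: θ0=270°, θ1=270°, e=1
step 1 (rotate(0, -90)): config: θ0=270°, θ1=270°, e=1
step 2 (rotate(0, 90)): config: θ0=0°, θ1=270°, e=1
no other 2-command option fits: unique.

rotate(0, -90), rotate(0, 90)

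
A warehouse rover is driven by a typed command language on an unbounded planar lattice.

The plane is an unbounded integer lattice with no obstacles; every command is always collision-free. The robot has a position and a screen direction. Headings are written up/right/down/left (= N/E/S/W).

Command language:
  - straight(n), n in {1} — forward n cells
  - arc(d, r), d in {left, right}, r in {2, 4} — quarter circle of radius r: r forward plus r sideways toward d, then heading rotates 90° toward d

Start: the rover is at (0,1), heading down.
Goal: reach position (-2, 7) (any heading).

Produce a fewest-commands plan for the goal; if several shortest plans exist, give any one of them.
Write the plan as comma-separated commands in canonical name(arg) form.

arc(right, 2), arc(right, 4), arc(right, 4)

t0: at (0,1), heading down
[1] after arc(right, 2): at (-2,-1), heading left
[2] after arc(right, 4): at (-6,3), heading up
[3] after arc(right, 4): at (-2,7), heading right
shorter routes all fall short; 3 is best.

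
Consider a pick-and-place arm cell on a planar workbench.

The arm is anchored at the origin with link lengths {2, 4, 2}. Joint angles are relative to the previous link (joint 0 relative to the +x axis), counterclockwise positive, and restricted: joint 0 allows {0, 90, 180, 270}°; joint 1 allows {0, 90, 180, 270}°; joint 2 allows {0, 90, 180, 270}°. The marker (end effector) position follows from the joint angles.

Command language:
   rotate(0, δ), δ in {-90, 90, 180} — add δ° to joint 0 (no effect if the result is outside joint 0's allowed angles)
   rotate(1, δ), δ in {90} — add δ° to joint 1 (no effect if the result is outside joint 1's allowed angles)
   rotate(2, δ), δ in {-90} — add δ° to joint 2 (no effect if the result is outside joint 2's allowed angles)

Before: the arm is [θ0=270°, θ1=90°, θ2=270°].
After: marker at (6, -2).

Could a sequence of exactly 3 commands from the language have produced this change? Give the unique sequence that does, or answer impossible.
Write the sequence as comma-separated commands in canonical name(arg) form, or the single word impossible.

from: [θ0=270°, θ1=90°, θ2=270°]
1. rotate(2, -90) → [θ0=270°, θ1=90°, θ2=180°]
2. rotate(2, -90) → [θ0=270°, θ1=90°, θ2=90°]
3. rotate(2, -90) → [θ0=270°, θ1=90°, θ2=0°]
no rival 3-sequence matches.

rotate(2, -90), rotate(2, -90), rotate(2, -90)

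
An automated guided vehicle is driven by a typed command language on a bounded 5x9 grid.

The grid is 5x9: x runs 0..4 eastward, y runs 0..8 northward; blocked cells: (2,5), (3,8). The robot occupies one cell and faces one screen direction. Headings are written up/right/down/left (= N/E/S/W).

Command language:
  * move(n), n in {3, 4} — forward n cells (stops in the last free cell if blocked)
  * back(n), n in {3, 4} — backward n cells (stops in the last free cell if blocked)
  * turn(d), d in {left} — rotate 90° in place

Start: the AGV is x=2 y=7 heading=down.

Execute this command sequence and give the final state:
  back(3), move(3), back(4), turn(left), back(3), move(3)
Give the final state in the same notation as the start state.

initial: x=2 y=7 heading=down
step 1 (back(3)): x=2 y=8 heading=down
step 2 (move(3)): x=2 y=6 heading=down
step 3 (back(4)): x=2 y=8 heading=down
step 4 (turn(left)): x=2 y=8 heading=right
step 5 (back(3)): x=0 y=8 heading=right
step 6 (move(3)): x=2 y=8 heading=right

x=2 y=8 heading=right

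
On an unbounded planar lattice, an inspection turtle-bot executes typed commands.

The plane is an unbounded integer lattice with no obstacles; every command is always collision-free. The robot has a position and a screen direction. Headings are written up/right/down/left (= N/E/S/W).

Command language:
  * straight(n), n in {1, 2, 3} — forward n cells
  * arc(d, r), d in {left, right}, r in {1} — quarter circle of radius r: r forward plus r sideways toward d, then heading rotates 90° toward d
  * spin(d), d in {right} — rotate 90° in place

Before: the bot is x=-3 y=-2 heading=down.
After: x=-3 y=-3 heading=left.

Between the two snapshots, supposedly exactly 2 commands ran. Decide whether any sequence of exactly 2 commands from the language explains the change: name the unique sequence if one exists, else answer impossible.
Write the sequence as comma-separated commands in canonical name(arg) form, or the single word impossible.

straight(1), spin(right)

key: running spin(right) before straight(1) would end elsewhere — order is forced
initial: x=-3 y=-2 heading=down
step 1 (straight(1)): x=-3 y=-3 heading=down
step 2 (spin(right)): x=-3 y=-3 heading=left
uniquely the one of 36 2-step routes that fits.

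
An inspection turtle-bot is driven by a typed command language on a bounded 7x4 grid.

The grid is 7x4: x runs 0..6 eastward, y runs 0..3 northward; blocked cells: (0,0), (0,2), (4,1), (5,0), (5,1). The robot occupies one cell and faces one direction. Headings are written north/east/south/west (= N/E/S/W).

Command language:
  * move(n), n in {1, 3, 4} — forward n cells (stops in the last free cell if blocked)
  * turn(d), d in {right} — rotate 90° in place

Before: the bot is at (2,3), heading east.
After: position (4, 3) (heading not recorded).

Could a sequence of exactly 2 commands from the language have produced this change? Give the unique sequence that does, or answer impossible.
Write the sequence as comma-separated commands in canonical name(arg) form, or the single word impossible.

begin: at (2,3), heading east
step 1 (move(1)): at (3,3), heading east
step 2 (move(1)): at (4,3), heading east
no other 2-command option fits: unique.

move(1), move(1)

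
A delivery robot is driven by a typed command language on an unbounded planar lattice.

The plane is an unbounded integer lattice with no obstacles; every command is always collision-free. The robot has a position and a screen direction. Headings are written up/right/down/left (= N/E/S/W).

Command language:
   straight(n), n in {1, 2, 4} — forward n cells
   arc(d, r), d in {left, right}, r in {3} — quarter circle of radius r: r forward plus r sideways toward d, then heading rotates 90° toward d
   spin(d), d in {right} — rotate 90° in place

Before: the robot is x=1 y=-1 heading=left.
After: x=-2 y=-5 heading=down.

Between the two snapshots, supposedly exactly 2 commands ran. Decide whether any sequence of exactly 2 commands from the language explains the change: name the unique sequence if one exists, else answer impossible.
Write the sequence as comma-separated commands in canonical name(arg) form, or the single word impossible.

arc(left, 3), straight(1)

key: cell and facing (now S) both changed — the 2 commands mix motion and turning
begin: x=1 y=-1 heading=left
step 1 (arc(left, 3)): x=-2 y=-4 heading=down
step 2 (straight(1)): x=-2 y=-5 heading=down
no other 2-command option fits: unique.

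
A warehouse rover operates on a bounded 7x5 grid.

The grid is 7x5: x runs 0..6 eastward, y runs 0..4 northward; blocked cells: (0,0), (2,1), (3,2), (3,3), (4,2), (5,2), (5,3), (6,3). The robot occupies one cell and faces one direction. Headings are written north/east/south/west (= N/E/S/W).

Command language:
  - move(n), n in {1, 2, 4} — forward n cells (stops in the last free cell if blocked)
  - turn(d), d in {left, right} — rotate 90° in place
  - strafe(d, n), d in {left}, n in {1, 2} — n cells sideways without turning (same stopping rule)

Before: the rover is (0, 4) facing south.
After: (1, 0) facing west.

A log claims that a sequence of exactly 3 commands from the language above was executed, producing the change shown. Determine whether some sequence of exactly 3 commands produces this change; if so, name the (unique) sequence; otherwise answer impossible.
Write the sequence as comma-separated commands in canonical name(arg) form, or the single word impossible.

strafe(left, 1), move(4), turn(right)

key: cell and facing (now W) both changed — the 3 commands mix motion and turning
t0: (0, 4) facing south
t=1 strafe(left, 1) ⇒ (1, 4) facing south
t=2 move(4) ⇒ (1, 0) facing south
t=3 turn(right) ⇒ (1, 0) facing west
no other 3-command option fits: unique.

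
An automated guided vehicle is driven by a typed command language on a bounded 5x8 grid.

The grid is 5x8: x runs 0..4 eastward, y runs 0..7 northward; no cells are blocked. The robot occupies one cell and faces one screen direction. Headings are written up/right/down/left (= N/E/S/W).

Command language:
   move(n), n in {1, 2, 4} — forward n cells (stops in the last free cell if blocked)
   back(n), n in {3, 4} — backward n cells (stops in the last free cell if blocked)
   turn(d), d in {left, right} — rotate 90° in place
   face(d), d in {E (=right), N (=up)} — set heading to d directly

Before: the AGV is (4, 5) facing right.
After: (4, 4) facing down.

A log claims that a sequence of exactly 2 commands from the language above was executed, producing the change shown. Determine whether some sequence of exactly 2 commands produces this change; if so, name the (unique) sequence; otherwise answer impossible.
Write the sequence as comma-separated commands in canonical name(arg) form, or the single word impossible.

key: order matters: swapping turn(right) and move(1) lands elsewhere
start: (4, 5) facing right
1. turn(right) → (4, 5) facing down
2. move(1) → (4, 4) facing down
all 81 alternatives checked — unique.

turn(right), move(1)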